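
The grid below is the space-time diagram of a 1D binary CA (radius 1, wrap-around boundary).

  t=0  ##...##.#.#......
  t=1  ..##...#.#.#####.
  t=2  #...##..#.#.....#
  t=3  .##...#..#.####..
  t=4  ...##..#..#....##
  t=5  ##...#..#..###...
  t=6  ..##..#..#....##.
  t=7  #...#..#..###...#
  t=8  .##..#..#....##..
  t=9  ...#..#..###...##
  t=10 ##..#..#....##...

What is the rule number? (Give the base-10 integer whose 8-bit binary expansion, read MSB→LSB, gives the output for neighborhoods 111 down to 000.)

  nb ###: next=.  (t=1,i=12, bit7=0)
  nb ##.: next=.  (t=0,i=1, bit6=0)
  nb #.#: next=#  (t=0,i=7, bit5=1)
  nb #..: next=#  (t=0,i=2, bit4=1)
  nb .##: next=.  (t=0,i=0, bit3=0)
  nb .#.: next=.  (t=0,i=8, bit2=0)
  nb ..#: next=.  (t=0,i=4, bit1=0)
  nb ...: next=#  (t=0,i=3, bit0=1)
  bits 00110001 = 49

49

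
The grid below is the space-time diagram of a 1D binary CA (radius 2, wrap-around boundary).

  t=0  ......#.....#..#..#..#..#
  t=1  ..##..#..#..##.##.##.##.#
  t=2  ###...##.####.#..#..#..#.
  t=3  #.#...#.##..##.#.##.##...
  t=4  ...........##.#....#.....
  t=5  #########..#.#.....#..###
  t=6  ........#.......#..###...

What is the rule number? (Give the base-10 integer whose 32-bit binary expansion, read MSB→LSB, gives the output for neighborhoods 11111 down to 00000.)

1015546449

  nb #####: next=.  (t=5,i=0, bit31=0)
  nb ####.: next=.  (t=2,i=11, bit30=0)
  nb ###.#: next=#  (t=2,i=12, bit29=1)
  nb ###..: next=#  (t=2,i=2, bit28=1)
  nb ##.##: next=#  (t=1,i=14, bit27=1)
  nb ##.#.: next=#  (t=1,i=23, bit26=1)
  nb ##..#: next=.  (t=1,i=4, bit25=0)
  nb ##...: next=.  (t=2,i=3, bit24=0)
  nb #.###: next=#  (t=2,i=0, bit23=1)
  nb #.##.: next=.  (t=1,i=15, bit22=0)
  nb #.#.#: next=.  (t=3,i=15, bit21=0)
  nb #.#..: next=.  (t=1,i=24, bit20=0)
  nb #..##: next=#  (t=1,i=1, bit19=1)
  nb #..#.: next=.  (t=0,i=14, bit18=0)
  nb #...#: next=.  (t=2,i=4, bit17=0)
  nb #....: next=.  (t=0,i=1, bit16=0)
  nb .####: next=.  (t=2,i=10, bit15=0)
  nb .###.: next=.  (t=2,i=1, bit14=0)
  nb .##.#: next=.  (t=1,i=13, bit13=0)
  nb .##..: next=.  (t=1,i=3, bit12=0)
  nb .#.##: next=.  (t=2,i=24, bit11=0)
  nb .#.#.: next=.  (t=3,i=1, bit10=0)
  nb .#..#: next=#  (t=0,i=13, bit9=1)
  nb .#...: next=.  (t=0,i=0, bit8=0)
  nb ..###: next=.  (t=5,i=22, bit7=0)
  nb ..##.: next=#  (t=1,i=2, bit6=1)
  nb ..#.#: next=.  (t=2,i=23, bit5=0)
  nb ..#..: next=#  (t=0,i=6, bit4=1)
  nb ...##: next=.  (t=2,i=5, bit3=0)
  nb ...#.: next=.  (t=0,i=5, bit2=0)
  nb ....#: next=.  (t=0,i=4, bit1=0)
  nb .....: next=#  (t=0,i=2, bit0=1)
  bits 00111100100010000000001001010001 = 1015546449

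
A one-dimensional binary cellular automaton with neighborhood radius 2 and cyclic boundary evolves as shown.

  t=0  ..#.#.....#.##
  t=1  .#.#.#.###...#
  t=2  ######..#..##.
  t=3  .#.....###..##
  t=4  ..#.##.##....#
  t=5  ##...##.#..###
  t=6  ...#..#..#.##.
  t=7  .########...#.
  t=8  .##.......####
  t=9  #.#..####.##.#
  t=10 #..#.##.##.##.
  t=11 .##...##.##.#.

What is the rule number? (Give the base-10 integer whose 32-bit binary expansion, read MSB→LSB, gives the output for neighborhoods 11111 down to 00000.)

673642391

  ##### -> .   bit 31 = 0  t=2,i=2
  ####. -> .   bit 30 = 0  t=2,i=4
  ###.# -> #   bit 29 = 1  t=8,i=13
  ###.. -> .   bit 28 = 0  t=1,i=9
  ##.## -> #   bit 27 = 1  t=2,i=13
  ##.#. -> .   bit 26 = 0  t=3,i=0
  ##..# -> .   bit 25 = 0  t=0,i=0
  ##... -> .   bit 24 = 0  t=1,i=10
  #.### -> .   bit 23 = 0  t=1,i=7
  #.##. -> .   bit 22 = 0  t=0,i=12
  #.#.# -> #   bit 21 = 1  t=1,i=1
  #.#.. -> .   bit 20 = 0  t=0,i=4
  #..## -> .   bit 19 = 0  t=2,i=10
  #..#. -> #   bit 18 = 1  t=0,i=1
  #...# -> #   bit 17 = 1  t=1,i=11
  #.... -> .   bit 16 = 0  t=0,i=6
  .#### -> #   bit 15 = 1  t=2,i=1
  .###. -> #   bit 14 = 1  t=1,i=8
  .##.# -> #   bit 13 = 1  t=2,i=12
  .##.. -> #   bit 12 = 1  t=0,i=13
  .#.## -> .   bit 11 = 0  t=0,i=11
  .#.#. -> #   bit 10 = 1  t=0,i=3
  .#..# -> #   bit 9 = 1  t=2,i=9
  .#... -> #   bit 8 = 1  t=0,i=5
  ..### -> #   bit 7 = 1  t=3,i=7
  ..##. -> .   bit 6 = 0  t=2,i=11
  ..#.# -> .   bit 5 = 0  t=0,i=2
  ..#.. -> #   bit 4 = 1  t=2,i=8
  ...## -> .   bit 3 = 0  t=3,i=6
  ...#. -> #   bit 2 = 1  t=0,i=9
  ....# -> #   bit 1 = 1  t=0,i=8
  ..... -> #   bit 0 = 1  t=0,i=7
  bits 00101000001001101111011110010111 = 673642391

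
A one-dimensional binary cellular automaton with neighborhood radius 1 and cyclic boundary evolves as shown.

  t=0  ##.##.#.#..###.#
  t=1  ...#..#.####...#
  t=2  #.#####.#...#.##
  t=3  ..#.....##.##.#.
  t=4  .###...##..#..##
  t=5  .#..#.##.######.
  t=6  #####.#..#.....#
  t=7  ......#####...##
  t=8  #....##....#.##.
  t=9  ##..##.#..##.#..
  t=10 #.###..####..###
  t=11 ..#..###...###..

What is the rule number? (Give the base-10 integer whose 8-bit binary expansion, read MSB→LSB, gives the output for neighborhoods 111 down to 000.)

30

  ### -> .   bit 7 = 0  t=0,i=0
  ##. -> .   bit 6 = 0  t=0,i=1
  #.# -> .   bit 5 = 0  t=0,i=2
  #.. -> #   bit 4 = 1  t=0,i=9
  .## -> #   bit 3 = 1  t=0,i=3
  .#. -> #   bit 2 = 1  t=0,i=6
  ..# -> #   bit 1 = 1  t=0,i=10
  ... -> .   bit 0 = 0  t=1,i=1
  bits 00011110 = 30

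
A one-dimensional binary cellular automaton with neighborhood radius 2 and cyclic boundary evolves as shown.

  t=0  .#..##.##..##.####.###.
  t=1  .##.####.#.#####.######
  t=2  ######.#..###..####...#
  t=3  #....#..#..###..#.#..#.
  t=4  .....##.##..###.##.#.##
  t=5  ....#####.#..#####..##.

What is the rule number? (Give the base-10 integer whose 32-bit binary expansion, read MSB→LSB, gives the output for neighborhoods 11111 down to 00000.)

985722488

  ##### -> .   bit 31 = 0  t=1,i=13
  ####. -> .   bit 30 = 0  t=0,i=16
  ###.# -> #   bit 29 = 1  t=0,i=17
  ###.. -> #   bit 28 = 1  t=0,i=21
  ##.## -> #   bit 27 = 1  t=0,i=6
  ##.#. -> .   bit 26 = 0  t=1,i=8
  ##..# -> #   bit 25 = 1  t=0,i=9
  ##... -> .   bit 24 = 0  t=2,i=19
  #.### -> #   bit 23 = 1  t=0,i=14
  #.##. -> #   bit 22 = 1  t=0,i=7
  #.#.# -> .   bit 21 = 0  t=1,i=9
  #.#.. -> .   bit 20 = 0  t=2,i=7
  #..## -> .   bit 19 = 0  t=0,i=3
  #..#. -> .   bit 18 = 0  t=0,i=0
  #...# -> .   bit 17 = 0  t=2,i=20
  #.... -> .   bit 16 = 0  t=3,i=2
  .#### -> #   bit 15 = 1  t=0,i=15
  .###. -> #   bit 14 = 1  t=0,i=20
  .##.# -> #   bit 13 = 1  t=0,i=5
  .##.. -> .   bit 12 = 0  t=0,i=8
  .#.## -> #   bit 11 = 1  t=1,i=10
  .#.#. -> #   bit 10 = 1  t=3,i=17
  .#..# -> #   bit 9 = 1  t=0,i=2
  .#... -> .   bit 8 = 0  t=3,i=1
  ..### -> .   bit 7 = 0  t=2,i=10
  ..##. -> #   bit 6 = 1  t=0,i=4
  ..#.# -> #   bit 5 = 1  t=3,i=16
  ..#.. -> #   bit 4 = 1  t=0,i=1
  ...## -> #   bit 3 = 1  t=2,i=21
  ...#. -> .   bit 2 = 0  t=3,i=4
  ....# -> .   bit 1 = 0  t=3,i=3
  ..... -> .   bit 0 = 0  t=4,i=2
  bits 00111010110000001110111001111000 = 985722488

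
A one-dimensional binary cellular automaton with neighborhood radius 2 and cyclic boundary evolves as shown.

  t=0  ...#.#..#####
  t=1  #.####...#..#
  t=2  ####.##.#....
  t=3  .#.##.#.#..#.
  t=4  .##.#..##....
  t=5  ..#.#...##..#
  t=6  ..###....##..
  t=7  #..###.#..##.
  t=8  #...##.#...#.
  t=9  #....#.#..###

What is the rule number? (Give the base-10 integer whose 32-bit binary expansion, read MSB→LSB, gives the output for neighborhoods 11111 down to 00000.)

999357478

  ##### -> .   bit 31 = 0  t=0,i=10
  ####. -> .   bit 30 = 0  t=0,i=11
  ###.# -> #   bit 29 = 1  t=2,i=3
  ###.. -> #   bit 28 = 1  t=0,i=12
  ##.## -> #   bit 27 = 1  t=1,i=1
  ##.#. -> .   bit 26 = 0  t=2,i=7
  ##..# -> #   bit 25 = 1  t=5,i=10
  ##... -> #   bit 24 = 1  t=0,i=0
  #.### -> #   bit 23 = 1  t=1,i=2
  #.##. -> .   bit 22 = 0  t=2,i=5
  #.#.# -> .   bit 21 = 0  t=3,i=6
  #.#.. -> #   bit 20 = 1  t=0,i=5
  #..## -> .   bit 19 = 0  t=0,i=7
  #..#. -> .   bit 18 = 0  t=3,i=0
  #...# -> .   bit 17 = 0  t=0,i=1
  #.... -> .   bit 16 = 0  t=2,i=10
  .#### -> #   bit 15 = 1  t=0,i=9
  .###. -> #   bit 14 = 1  t=6,i=3
  .##.# -> #   bit 13 = 1  t=1,i=0
  .##.. -> #   bit 12 = 1  t=4,i=8
  .#.## -> #   bit 11 = 1  t=3,i=2
  .#.#. -> #   bit 10 = 1  t=0,i=4
  .#..# -> .   bit 9 = 0  t=0,i=6
  .#... -> .   bit 8 = 0  t=2,i=9
  ..### -> .   bit 7 = 0  t=0,i=8
  ..##. -> .   bit 6 = 0  t=1,i=12
  ..#.# -> #   bit 5 = 1  t=0,i=3
  ..#.. -> .   bit 4 = 0  t=1,i=9
  ...## -> .   bit 3 = 0  t=2,i=12
  ...#. -> #   bit 2 = 1  t=0,i=2
  ....# -> #   bit 1 = 1  t=2,i=11
  ..... -> .   bit 0 = 0  t=4,i=11
  bits 00111011100100001111110000100110 = 999357478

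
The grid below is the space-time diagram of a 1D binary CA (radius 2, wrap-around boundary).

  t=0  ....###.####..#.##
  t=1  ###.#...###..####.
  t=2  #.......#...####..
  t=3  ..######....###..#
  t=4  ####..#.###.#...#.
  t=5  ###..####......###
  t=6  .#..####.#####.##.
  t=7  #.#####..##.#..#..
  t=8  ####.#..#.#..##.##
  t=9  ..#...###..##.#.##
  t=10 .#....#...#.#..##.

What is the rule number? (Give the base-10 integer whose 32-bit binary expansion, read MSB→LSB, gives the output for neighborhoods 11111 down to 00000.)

1103997607

  nb #####: next=.  (t=3,i=4, bit31=0)
  nb ####.: next=#  (t=0,i=10, bit30=1)
  nb ###.#: next=.  (t=0,i=6, bit29=0)
  nb ###..: next=.  (t=0,i=11, bit28=0)
  nb ##.##: next=.  (t=0,i=7, bit27=0)
  nb ##.#.: next=.  (t=1,i=3, bit26=0)
  nb ##..#: next=.  (t=0,i=12, bit25=0)
  nb ##...: next=#  (t=0,i=0, bit24=1)
  nb #.###: next=#  (t=0,i=8, bit23=1)
  nb #.##.: next=#  (t=0,i=16, bit22=1)
  nb #.#.#: next=.  (t=9,i=14, bit21=0)
  nb #.#..: next=.  (t=1,i=4, bit20=0)
  nb #..##: next=#  (t=1,i=12, bit19=1)
  nb #..#.: next=#  (t=0,i=13, bit18=1)
  nb #...#: next=.  (t=1,i=6, bit17=0)
  nb #....: next=#  (t=0,i=1, bit16=1)
  nb .####: next=#  (t=0,i=9, bit15=1)
  nb .###.: next=.  (t=0,i=5, bit14=0)
  nb .##.#: next=#  (t=7,i=10, bit13=1)
  nb .##..: next=.  (t=0,i=17, bit12=0)
  nb .#.##: next=#  (t=0,i=15, bit11=1)
  nb .#.#.: next=.  (t=8,i=9, bit10=0)
  nb .#..#: next=#  (t=3,i=0, bit9=1)
  nb .#...: next=.  (t=1,i=5, bit8=0)
  nb ..###: next=#  (t=0,i=4, bit7=1)
  nb ..##.: next=.  (t=7,i=9, bit6=0)
  nb ..#.#: next=#  (t=0,i=14, bit5=1)
  nb ..#..: next=.  (t=2,i=0, bit4=0)
  nb ...##: next=.  (t=0,i=3, bit3=0)
  nb ...#.: next=#  (t=2,i=7, bit2=1)
  nb ....#: next=#  (t=0,i=2, bit1=1)
  nb .....: next=#  (t=2,i=3, bit0=1)
  bits 01000001110011011010101010100111 = 1103997607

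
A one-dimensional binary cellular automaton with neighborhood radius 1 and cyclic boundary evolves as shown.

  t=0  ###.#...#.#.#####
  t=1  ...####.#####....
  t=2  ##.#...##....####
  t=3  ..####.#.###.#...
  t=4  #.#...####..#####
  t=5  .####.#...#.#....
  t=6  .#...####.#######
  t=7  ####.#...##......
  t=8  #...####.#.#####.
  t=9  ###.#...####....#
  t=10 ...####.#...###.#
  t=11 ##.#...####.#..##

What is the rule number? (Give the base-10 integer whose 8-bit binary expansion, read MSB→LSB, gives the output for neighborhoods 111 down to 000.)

61

  [7] ### => .  t=0,i=0
  [6] ##. => .  t=0,i=2
  [5] #.# => #  t=0,i=3
  [4] #.. => #  t=0,i=5
  [3] .## => #  t=0,i=12
  [2] .#. => #  t=0,i=4
  [1] ..# => .  t=0,i=7
  [0] ... => #  t=0,i=6
  bits 00111101 = 61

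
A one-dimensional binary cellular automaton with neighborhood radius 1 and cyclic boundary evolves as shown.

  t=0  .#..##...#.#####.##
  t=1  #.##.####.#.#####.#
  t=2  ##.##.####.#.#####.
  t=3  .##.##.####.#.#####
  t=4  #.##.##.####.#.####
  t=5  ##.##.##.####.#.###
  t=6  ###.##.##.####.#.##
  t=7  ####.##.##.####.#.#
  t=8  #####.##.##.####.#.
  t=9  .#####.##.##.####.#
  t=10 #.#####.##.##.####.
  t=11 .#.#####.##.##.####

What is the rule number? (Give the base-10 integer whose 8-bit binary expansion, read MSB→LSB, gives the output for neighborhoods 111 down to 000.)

243

  ### -> #   bit 7 = 1  t=0,i=12
  ##. -> #   bit 6 = 1  t=0,i=5
  #.# -> #   bit 5 = 1  t=0,i=0
  #.. -> #   bit 4 = 1  t=0,i=2
  .## -> .   bit 3 = 0  t=0,i=4
  .#. -> .   bit 2 = 0  t=0,i=1
  ..# -> #   bit 1 = 1  t=0,i=3
  ... -> #   bit 0 = 1  t=0,i=7
  bits 11110011 = 243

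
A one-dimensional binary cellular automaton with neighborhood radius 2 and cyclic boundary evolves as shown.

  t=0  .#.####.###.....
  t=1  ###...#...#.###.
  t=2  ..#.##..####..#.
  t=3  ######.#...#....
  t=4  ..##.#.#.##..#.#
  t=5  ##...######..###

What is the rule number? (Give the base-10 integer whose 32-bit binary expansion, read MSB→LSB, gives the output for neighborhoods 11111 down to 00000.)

2960858669

  nb #####: next=#  (t=3,i=2, bit31=1)
  nb ####.: next=.  (t=0,i=5, bit30=0)
  nb ###.#: next=#  (t=0,i=6, bit29=1)
  nb ###..: next=#  (t=0,i=10, bit28=1)
  nb ##.##: next=.  (t=0,i=7, bit27=0)
  nb ##.#.: next=.  (t=3,i=6, bit26=0)
  nb ##..#: next=.  (t=2,i=6, bit25=0)
  nb ##...: next=.  (t=0,i=11, bit24=0)
  nb #.###: next=.  (t=0,i=3, bit23=0)
  nb #.##.: next=#  (t=2,i=4, bit22=1)
  nb #.#.#: next=#  (t=4,i=5, bit21=1)
  nb #.#..: next=#  (t=3,i=7, bit20=1)
  nb #..##: next=#  (t=2,i=7, bit19=1)
  nb #..#.: next=.  (t=2,i=13, bit18=0)
  nb #...#: next=#  (t=1,i=4, bit17=1)
  nb #....: next=#  (t=0,i=12, bit16=1)
  nb .####: next=.  (t=0,i=4, bit15=0)
  nb .###.: next=.  (t=0,i=9, bit14=0)
  nb .##.#: next=.  (t=4,i=3, bit13=0)
  nb .##..: next=#  (t=2,i=5, bit12=1)
  nb .#.##: next=#  (t=0,i=2, bit11=1)
  nb .#.#.: next=#  (t=4,i=6, bit10=1)
  nb .#..#: next=#  (t=4,i=0, bit9=1)
  nb .#...: next=.  (t=1,i=7, bit8=0)
  nb ..###: next=.  (t=2,i=8, bit7=0)
  nb ..##.: next=.  (t=4,i=2, bit6=0)
  nb ..#.#: next=#  (t=0,i=1, bit5=1)
  nb ..#..: next=.  (t=1,i=6, bit4=0)
  nb ...##: next=#  (t=3,i=15, bit3=1)
  nb ...#.: next=#  (t=0,i=0, bit2=1)
  nb ....#: next=.  (t=0,i=15, bit1=0)
  nb .....: next=#  (t=0,i=13, bit0=1)
  bits 10110000011110110001111000101101 = 2960858669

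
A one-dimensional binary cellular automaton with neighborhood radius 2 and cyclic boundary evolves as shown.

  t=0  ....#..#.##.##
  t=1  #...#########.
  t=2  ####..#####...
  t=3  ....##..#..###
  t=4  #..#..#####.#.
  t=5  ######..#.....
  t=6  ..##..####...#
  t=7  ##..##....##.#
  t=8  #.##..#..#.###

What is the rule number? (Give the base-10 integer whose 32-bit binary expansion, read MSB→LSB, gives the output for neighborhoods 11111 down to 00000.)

  [31] ##### => #  t=1,i=6
  [30] ####. => .  t=1,i=11
  [29] ###.# => .  t=1,i=12
  [28] ###.. => .  t=2,i=3
  [27] ##.## => #  t=0,i=11
  [26] ##.#. => .  t=1,i=13
  [25] ##..# => #  t=2,i=4
  [24] ##... => #  t=0,i=0
  [23] #.### => #  t=7,i=13
  [22] #.##. => #  t=0,i=9
  [21] #.#.# => .  t=4,i=12
  [20] #.#.. => #  t=1,i=0
  [19] #..## => #  t=2,i=5
  [18] #..#. => #  t=0,i=6
  [17] #...# => #  t=1,i=2
  [16] #.... => .  t=0,i=1
  [15] .#### => .  t=1,i=5
  [14] .###. => #  t=3,i=12
  [13] .##.# => #  t=0,i=10
  [12] .##.. => .  t=0,i=13
  [11] .#.## => #  t=0,i=8
  [10] .#.#. => .  t=4,i=13
  [9] .#..# => #  t=0,i=5
  [8] .#... => #  t=1,i=1
  [7] ..### => .  t=1,i=4
  [6] ..##. => .  t=3,i=4
  [5] ..#.# => #  t=0,i=7
  [4] ..#.. => #  t=0,i=4
  [3] ...## => #  t=1,i=3
  [2] ...#. => .  t=0,i=3
  [1] ....# => .  t=0,i=2
  [0] ..... => .  t=5,i=11
  bits 10001011110111100110101100111000 = 2346609464

2346609464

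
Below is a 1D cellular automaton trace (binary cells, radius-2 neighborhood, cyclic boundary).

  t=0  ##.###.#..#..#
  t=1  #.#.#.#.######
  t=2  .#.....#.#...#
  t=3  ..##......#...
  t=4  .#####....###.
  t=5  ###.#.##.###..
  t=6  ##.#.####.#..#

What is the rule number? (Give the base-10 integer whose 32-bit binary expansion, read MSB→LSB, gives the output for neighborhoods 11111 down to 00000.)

1296956376

  [31] ##### => .  t=1,i=10
  [30] ####. => #  t=1,i=13
  [29] ###.# => .  t=0,i=1
  [28] ###.. => .  t=4,i=5
  [27] ##.## => #  t=0,i=2
  [26] ##.#. => #  t=0,i=6
  [25] ##..# => .  t=4,i=13
  [24] ##... => #  t=3,i=4
  [23] #.### => .  t=0,i=3
  [22] #.##. => #  t=5,i=6
  [21] #.#.# => .  t=1,i=2
  [20] #.#.. => .  t=0,i=7
  [19] #..## => #  t=0,i=12
  [18] #..#. => #  t=0,i=9
  [17] #...# => .  t=2,i=11
  [16] #.... => #  t=2,i=3
  [15] .#### => #  t=1,i=9
  [14] .###. => #  t=0,i=0
  [13] .##.# => #  t=5,i=7
  [12] .##.. => #  t=3,i=3
  [11] .#.## => #  t=1,i=7
  [10] .#.#. => .  t=1,i=3
  [9] .#..# => #  t=0,i=8
  [8] .#... => #  t=2,i=2
  [7] ..### => #  t=0,i=13
  [6] ..##. => #  t=3,i=2
  [5] ..#.# => .  t=2,i=7
  [4] ..#.. => #  t=0,i=10
  [3] ...## => #  t=3,i=1
  [2] ...#. => .  t=2,i=6
  [1] ....# => .  t=2,i=5
  [0] ..... => .  t=2,i=4
  bits 01001101010011011111101111011000 = 1296956376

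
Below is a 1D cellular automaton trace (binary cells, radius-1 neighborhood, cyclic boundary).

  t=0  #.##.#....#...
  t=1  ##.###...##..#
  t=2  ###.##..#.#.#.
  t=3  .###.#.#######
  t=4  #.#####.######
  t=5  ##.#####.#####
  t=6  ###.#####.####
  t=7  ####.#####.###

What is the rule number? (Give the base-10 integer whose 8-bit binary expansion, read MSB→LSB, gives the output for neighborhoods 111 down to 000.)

  ### -> #   bit 7 = 1  t=1,i=0
  ##. -> #   bit 6 = 1  t=0,i=3
  #.# -> #   bit 5 = 1  t=0,i=1
  #.. -> .   bit 4 = 0  t=0,i=6
  .## -> .   bit 3 = 0  t=0,i=2
  .#. -> #   bit 2 = 1  t=0,i=0
  ..# -> #   bit 1 = 1  t=0,i=9
  ... -> .   bit 0 = 0  t=0,i=7
  bits 11100110 = 230

230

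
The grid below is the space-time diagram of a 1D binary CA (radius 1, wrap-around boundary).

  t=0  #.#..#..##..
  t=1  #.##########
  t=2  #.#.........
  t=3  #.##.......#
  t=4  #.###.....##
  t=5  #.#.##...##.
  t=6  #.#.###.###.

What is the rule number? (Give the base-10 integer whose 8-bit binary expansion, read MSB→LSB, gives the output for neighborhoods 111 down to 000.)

  [7] ### => .  t=1,i=3
  [6] ##. => #  t=0,i=9
  [5] #.# => .  t=0,i=1
  [4] #.. => #  t=0,i=3
  [3] .## => #  t=0,i=8
  [2] .#. => #  t=0,i=0
  [1] ..# => #  t=0,i=4
  [0] ... => .  t=2,i=4
  bits 01011110 = 94

94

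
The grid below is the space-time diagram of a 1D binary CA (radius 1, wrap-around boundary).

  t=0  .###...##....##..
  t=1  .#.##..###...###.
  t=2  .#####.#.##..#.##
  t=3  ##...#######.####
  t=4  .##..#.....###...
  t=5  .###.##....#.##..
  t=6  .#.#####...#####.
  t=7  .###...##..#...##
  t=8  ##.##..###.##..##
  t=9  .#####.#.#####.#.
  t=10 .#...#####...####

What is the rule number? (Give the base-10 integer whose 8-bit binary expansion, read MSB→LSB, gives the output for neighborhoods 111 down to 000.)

  nb ###: next=.  (t=0,i=2, bit7=0)
  nb ##.: next=#  (t=0,i=3, bit6=1)
  nb #.#: next=#  (t=1,i=2, bit5=1)
  nb #..: next=#  (t=0,i=4, bit4=1)
  nb .##: next=#  (t=0,i=1, bit3=1)
  nb .#.: next=#  (t=1,i=1, bit2=1)
  nb ..#: next=.  (t=0,i=0, bit1=0)
  nb ...: next=.  (t=0,i=5, bit0=0)
  bits 01111100 = 124

124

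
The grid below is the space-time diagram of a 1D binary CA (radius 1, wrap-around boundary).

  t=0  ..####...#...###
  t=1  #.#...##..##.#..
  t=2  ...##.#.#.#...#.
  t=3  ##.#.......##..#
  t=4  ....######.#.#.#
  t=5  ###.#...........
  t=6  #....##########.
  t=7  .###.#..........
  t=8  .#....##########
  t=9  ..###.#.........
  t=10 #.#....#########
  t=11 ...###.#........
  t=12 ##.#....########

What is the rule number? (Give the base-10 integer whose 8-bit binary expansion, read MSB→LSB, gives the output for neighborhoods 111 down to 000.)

  nb ###: next=.  (t=0,i=3, bit7=0)
  nb ##.: next=.  (t=0,i=5, bit6=0)
  nb #.#: next=.  (t=1,i=1, bit5=0)
  nb #..: next=#  (t=0,i=0, bit4=1)
  nb .##: next=#  (t=0,i=2, bit3=1)
  nb .#.: next=.  (t=0,i=9, bit2=0)
  nb ..#: next=.  (t=0,i=1, bit1=0)
  nb ...: next=#  (t=0,i=7, bit0=1)
  bits 00011001 = 25

25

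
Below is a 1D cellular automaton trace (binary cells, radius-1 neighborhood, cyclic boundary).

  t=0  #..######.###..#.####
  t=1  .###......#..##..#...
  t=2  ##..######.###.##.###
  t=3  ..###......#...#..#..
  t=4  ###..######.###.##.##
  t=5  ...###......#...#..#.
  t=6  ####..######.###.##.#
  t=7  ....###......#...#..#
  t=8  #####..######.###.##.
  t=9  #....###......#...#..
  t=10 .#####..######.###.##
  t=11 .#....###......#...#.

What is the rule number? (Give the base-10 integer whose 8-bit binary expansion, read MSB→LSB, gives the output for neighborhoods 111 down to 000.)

  ###|.  b7=0 t=0,i=4
  ##.|.  b6=0 t=0,i=0
  #.#|.  b5=0 t=0,i=9
  #..|#  b4=1 t=0,i=1
  .##|#  b3=1 t=0,i=3
  .#.|.  b2=0 t=0,i=15
  ..#|#  b1=1 t=0,i=2
  ...|#  b0=1 t=1,i=5
  bits 00011011 = 27

27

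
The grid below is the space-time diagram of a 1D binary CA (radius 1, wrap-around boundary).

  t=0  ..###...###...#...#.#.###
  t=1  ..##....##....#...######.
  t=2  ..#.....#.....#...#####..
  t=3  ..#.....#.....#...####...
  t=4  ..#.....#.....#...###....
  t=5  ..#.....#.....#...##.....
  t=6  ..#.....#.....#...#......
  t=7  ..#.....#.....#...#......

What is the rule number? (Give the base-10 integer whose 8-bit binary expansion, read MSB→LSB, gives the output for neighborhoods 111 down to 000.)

172

  ###|#  b7=1 t=0,i=3
  ##.|.  b6=0 t=0,i=4
  #.#|#  b5=1 t=0,i=19
  #..|.  b4=0 t=0,i=0
  .##|#  b3=1 t=0,i=2
  .#.|#  b2=1 t=0,i=14
  ..#|.  b1=0 t=0,i=1
  ...|.  b0=0 t=0,i=6
  bits 10101100 = 172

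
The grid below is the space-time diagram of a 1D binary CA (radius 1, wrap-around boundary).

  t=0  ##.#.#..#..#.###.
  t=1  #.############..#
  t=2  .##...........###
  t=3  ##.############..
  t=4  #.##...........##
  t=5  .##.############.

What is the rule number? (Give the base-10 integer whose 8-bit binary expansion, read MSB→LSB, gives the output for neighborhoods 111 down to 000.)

63

  ### -> .   bit 7 = 0  t=0,i=14
  ##. -> .   bit 6 = 0  t=0,i=1
  #.# -> #   bit 5 = 1  t=0,i=2
  #.. -> #   bit 4 = 1  t=0,i=6
  .## -> #   bit 3 = 1  t=0,i=0
  .#. -> #   bit 2 = 1  t=0,i=3
  ..# -> #   bit 1 = 1  t=0,i=7
  ... -> #   bit 0 = 1  t=2,i=4
  bits 00111111 = 63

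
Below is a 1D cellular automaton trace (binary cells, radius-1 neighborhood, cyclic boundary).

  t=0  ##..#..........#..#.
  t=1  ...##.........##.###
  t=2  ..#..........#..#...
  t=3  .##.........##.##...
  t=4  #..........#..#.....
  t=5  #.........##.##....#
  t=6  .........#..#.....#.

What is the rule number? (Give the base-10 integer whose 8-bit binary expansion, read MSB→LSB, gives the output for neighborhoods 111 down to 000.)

  ###|.  b7=0 t=1,i=18
  ##.|.  b6=0 t=0,i=1
  #.#|#  b5=1 t=0,i=19
  #..|.  b4=0 t=0,i=2
  .##|.  b3=0 t=0,i=0
  .#.|#  b2=1 t=0,i=4
  ..#|#  b1=1 t=0,i=3
  ...|.  b0=0 t=0,i=6
  bits 00100110 = 38

38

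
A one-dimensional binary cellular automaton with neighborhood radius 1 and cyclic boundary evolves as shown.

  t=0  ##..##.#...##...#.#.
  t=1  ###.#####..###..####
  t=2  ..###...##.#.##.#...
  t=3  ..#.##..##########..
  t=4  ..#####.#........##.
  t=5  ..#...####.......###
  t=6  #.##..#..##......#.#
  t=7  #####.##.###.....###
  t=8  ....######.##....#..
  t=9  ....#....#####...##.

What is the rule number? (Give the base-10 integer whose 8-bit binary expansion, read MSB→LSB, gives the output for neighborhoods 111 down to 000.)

  nb ###: next=.  (t=1,i=0, bit7=0)
  nb ##.: next=#  (t=0,i=1, bit6=1)
  nb #.#: next=#  (t=0,i=6, bit5=1)
  nb #..: next=#  (t=0,i=2, bit4=1)
  nb .##: next=#  (t=0,i=0, bit3=1)
  nb .#.: next=#  (t=0,i=7, bit2=1)
  nb ..#: next=.  (t=0,i=3, bit1=0)
  nb ...: next=.  (t=0,i=9, bit0=0)
  bits 01111100 = 124

124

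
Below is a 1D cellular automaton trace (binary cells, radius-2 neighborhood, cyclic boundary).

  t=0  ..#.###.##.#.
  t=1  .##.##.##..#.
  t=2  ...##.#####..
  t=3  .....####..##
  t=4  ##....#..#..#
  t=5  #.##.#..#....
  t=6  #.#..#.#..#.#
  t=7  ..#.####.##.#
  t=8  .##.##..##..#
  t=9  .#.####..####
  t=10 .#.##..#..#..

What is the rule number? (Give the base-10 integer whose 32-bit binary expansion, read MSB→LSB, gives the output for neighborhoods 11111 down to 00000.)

2348143652

  ##### -> #   bit 31 = 1  t=2,i=8
  ####. -> .   bit 30 = 0  t=2,i=9
  ###.# -> .   bit 29 = 0  t=0,i=6
  ###.. -> .   bit 28 = 0  t=2,i=10
  ##.## -> #   bit 27 = 1  t=0,i=7
  ##.#. -> .   bit 26 = 0  t=0,i=10
  ##..# -> #   bit 25 = 1  t=1,i=9
  ##... -> #   bit 24 = 1  t=2,i=11
  #.### -> #   bit 23 = 1  t=0,i=4
  #.##. -> #   bit 22 = 1  t=0,i=8
  #.#.# -> #   bit 21 = 1  t=9,i=1
  #.#.. -> #   bit 20 = 1  t=0,i=11
  #..## -> .   bit 19 = 0  t=1,i=0
  #..#. -> #   bit 18 = 1  t=1,i=10
  #...# -> .   bit 17 = 0  t=0,i=0
  #.... -> #   bit 16 = 1  t=2,i=12
  .#### -> #   bit 15 = 1  t=2,i=7
  .###. -> #   bit 14 = 1  t=0,i=5
  .##.# -> .   bit 13 = 0  t=0,i=9
  .##.. -> #   bit 12 = 1  t=1,i=8
  .#.## -> .   bit 11 = 0  t=0,i=3
  .#.#. -> #   bit 10 = 1  t=6,i=6
  .#..# -> .   bit 9 = 0  t=1,i=12
  .#... -> .   bit 8 = 0  t=0,i=12
  ..### -> .   bit 7 = 0  t=3,i=5
  ..##. -> .   bit 6 = 0  t=1,i=1
  ..#.# -> #   bit 5 = 1  t=0,i=2
  ..#.. -> .   bit 4 = 0  t=1,i=11
  ...## -> .   bit 3 = 0  t=2,i=2
  ...#. -> #   bit 2 = 1  t=0,i=1
  ....# -> .   bit 1 = 0  t=2,i=1
  ..... -> .   bit 0 = 0  t=2,i=0
  bits 10001011111101011101010000100100 = 2348143652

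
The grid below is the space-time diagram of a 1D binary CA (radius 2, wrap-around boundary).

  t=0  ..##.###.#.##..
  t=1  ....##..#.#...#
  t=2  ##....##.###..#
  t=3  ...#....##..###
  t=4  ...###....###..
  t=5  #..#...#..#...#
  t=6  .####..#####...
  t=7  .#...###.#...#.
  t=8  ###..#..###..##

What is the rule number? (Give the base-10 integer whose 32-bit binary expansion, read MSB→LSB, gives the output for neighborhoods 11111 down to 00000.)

2392657809

  nb #####: next=#  (t=6,i=9, bit31=1)
  nb ####.: next=.  (t=6,i=3, bit30=0)
  nb ###.#: next=.  (t=0,i=7, bit29=0)
  nb ###..: next=.  (t=2,i=1, bit28=0)
  nb ##.##: next=#  (t=0,i=4, bit27=1)
  nb ##.#.: next=#  (t=0,i=8, bit26=1)
  nb ##..#: next=#  (t=1,i=6, bit25=1)
  nb ##...: next=.  (t=0,i=13, bit24=0)
  nb #.###: next=#  (t=0,i=5, bit23=1)
  nb #.##.: next=.  (t=0,i=11, bit22=0)
  nb #.#.#: next=.  (t=0,i=9, bit21=0)
  nb #.#..: next=#  (t=1,i=10, bit20=1)
  nb #..##: next=#  (t=2,i=13, bit19=1)
  nb #..#.: next=#  (t=1,i=7, bit18=1)
  nb #...#: next=.  (t=1,i=12, bit17=0)
  nb #....: next=#  (t=0,i=14, bit16=1)
  nb .####: next=.  (t=6,i=2, bit15=0)
  nb .###.: next=.  (t=0,i=6, bit14=0)
  nb .##.#: next=.  (t=0,i=3, bit13=0)
  nb .##..: next=.  (t=0,i=12, bit12=0)
  nb .#.##: next=#  (t=0,i=10, bit11=1)
  nb .#.#.: next=#  (t=1,i=9, bit10=1)
  nb .#..#: next=#  (t=5,i=8, bit9=1)
  nb .#...: next=#  (t=1,i=0, bit8=1)
  nb ..###: next=#  (t=2,i=14, bit7=1)
  nb ..##.: next=.  (t=0,i=2, bit6=0)
  nb ..#.#: next=.  (t=1,i=8, bit5=0)
  nb ..#..: next=#  (t=1,i=14, bit4=1)
  nb ...##: next=.  (t=0,i=1, bit3=0)
  nb ...#.: next=.  (t=1,i=13, bit2=0)
  nb ....#: next=.  (t=0,i=0, bit1=0)
  nb .....: next=#  (t=4,i=0, bit0=1)
  bits 10001110100111010000111110010001 = 2392657809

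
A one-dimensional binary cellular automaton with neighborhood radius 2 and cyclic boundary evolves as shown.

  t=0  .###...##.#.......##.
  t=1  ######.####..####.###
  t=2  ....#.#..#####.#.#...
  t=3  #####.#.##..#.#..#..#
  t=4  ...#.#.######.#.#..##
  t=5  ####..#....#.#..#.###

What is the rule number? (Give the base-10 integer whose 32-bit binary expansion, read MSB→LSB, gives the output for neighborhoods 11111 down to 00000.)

  ##### -> .   bit 31 = 0  t=1,i=0
  ####. -> #   bit 30 = 1  t=1,i=4
  ###.# -> .   bit 29 = 0  t=1,i=5
  ###.. -> #   bit 28 = 1  t=0,i=3
  ##.## -> #   bit 27 = 1  t=1,i=6
  ##.#. -> #   bit 26 = 1  t=0,i=9
  ##..# -> #   bit 25 = 1  t=0,i=20
  ##... -> #   bit 24 = 1  t=0,i=4
  #.### -> .   bit 23 = 0  t=1,i=7
  #.##. -> #   bit 22 = 1  t=3,i=8
  #.#.# -> .   bit 21 = 0  t=2,i=15
  #.#.. -> #   bit 20 = 1  t=0,i=10
  #..## -> #   bit 19 = 1  t=0,i=0
  #..#. -> #   bit 18 = 1  t=3,i=11
  #...# -> #   bit 17 = 1  t=0,i=5
  #.... -> .   bit 16 = 0  t=0,i=12
  .#### -> .   bit 15 = 0  t=1,i=8
  .###. -> #   bit 14 = 1  t=0,i=2
  .##.# -> #   bit 13 = 1  t=0,i=8
  .##.. -> #   bit 12 = 1  t=0,i=19
  .#.## -> #   bit 11 = 1  t=3,i=7
  .#.#. -> .   bit 10 = 0  t=2,i=5
  .#..# -> .   bit 9 = 0  t=2,i=7
  .#... -> .   bit 8 = 0  t=0,i=11
  ..### -> #   bit 7 = 1  t=0,i=1
  ..##. -> #   bit 6 = 1  t=0,i=7
  ..#.# -> #   bit 5 = 1  t=2,i=4
  ..#.. -> .   bit 4 = 0  t=3,i=17
  ...## -> .   bit 3 = 0  t=0,i=6
  ...#. -> #   bit 2 = 1  t=2,i=3
  ....# -> #   bit 1 = 1  t=0,i=16
  ..... -> #   bit 0 = 1  t=0,i=13
  bits 01011111010111100111100011100111 = 1600026855

1600026855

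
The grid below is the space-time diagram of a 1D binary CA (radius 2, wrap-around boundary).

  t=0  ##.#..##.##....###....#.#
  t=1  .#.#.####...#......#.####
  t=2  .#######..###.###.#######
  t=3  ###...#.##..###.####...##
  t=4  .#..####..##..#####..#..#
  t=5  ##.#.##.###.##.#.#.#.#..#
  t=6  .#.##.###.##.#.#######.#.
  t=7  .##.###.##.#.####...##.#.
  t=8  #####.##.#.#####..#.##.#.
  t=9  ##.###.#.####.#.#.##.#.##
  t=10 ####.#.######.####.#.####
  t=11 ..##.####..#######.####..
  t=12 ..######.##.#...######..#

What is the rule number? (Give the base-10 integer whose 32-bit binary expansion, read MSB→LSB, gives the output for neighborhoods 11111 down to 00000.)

1790684277

  [31] ##### => .  t=2,i=3
  [30] ####. => #  t=1,i=7
  [29] ###.# => #  t=0,i=1
  [28] ###.. => .  t=0,i=17
  [27] ##.## => #  t=0,i=8
  [26] ##.#. => .  t=0,i=2
  [25] ##..# => #  t=2,i=8
  [24] ##... => .  t=0,i=11
  [23] #.### => #  t=0,i=24
  [22] #.##. => .  t=0,i=9
  [21] #.#.# => #  t=1,i=1
  [20] #.#.. => #  t=0,i=3
  [19] #..## => #  t=0,i=5
  [18] #..#. => .  t=4,i=20
  [17] #...# => #  t=1,i=10
  [16] #.... => #  t=0,i=12
  [15] .#### => #  t=1,i=6
  [14] .###. => .  t=0,i=0
  [13] .##.# => #  t=0,i=7
  [12] .##.. => .  t=0,i=10
  [11] .#.## => #  t=0,i=23
  [10] .#.#. => #  t=1,i=2
  [9] .#..# => .  t=0,i=4
  [8] .#... => .  t=1,i=13
  [7] ..### => .  t=0,i=15
  [6] ..##. => #  t=0,i=6
  [5] ..#.# => #  t=0,i=22
  [4] ..#.. => #  t=1,i=12
  [3] ...## => .  t=0,i=14
  [2] ...#. => #  t=0,i=21
  [1] ....# => .  t=0,i=13
  [0] ..... => #  t=1,i=15
  bits 01101010101110111010110001110101 = 1790684277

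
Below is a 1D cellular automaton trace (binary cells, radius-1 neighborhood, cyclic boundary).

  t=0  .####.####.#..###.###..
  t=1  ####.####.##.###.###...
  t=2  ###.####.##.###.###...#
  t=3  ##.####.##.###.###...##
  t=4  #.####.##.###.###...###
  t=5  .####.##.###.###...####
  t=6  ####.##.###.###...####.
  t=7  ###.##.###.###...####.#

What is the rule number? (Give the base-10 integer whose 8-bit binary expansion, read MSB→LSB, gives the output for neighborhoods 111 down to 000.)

  ### -> #   bit 7 = 1  t=0,i=2
  ##. -> .   bit 6 = 0  t=0,i=4
  #.# -> #   bit 5 = 1  t=0,i=5
  #.. -> .   bit 4 = 0  t=0,i=12
  .## -> #   bit 3 = 1  t=0,i=1
  .#. -> #   bit 2 = 1  t=0,i=11
  ..# -> #   bit 1 = 1  t=0,i=0
  ... -> .   bit 0 = 0  t=0,i=22
  bits 10101110 = 174

174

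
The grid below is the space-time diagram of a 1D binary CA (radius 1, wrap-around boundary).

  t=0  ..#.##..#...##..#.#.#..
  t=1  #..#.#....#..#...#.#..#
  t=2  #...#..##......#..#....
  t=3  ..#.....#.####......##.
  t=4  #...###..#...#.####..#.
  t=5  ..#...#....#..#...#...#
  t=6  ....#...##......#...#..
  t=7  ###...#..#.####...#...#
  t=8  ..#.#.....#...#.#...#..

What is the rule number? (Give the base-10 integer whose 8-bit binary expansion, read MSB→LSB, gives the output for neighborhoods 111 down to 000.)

97

  nb ###: next=.  (t=3,i=11, bit7=0)
  nb ##.: next=#  (t=0,i=5, bit6=1)
  nb #.#: next=#  (t=0,i=3, bit5=1)
  nb #..: next=.  (t=0,i=6, bit4=0)
  nb .##: next=.  (t=0,i=4, bit3=0)
  nb .#.: next=.  (t=0,i=2, bit2=0)
  nb ..#: next=.  (t=0,i=1, bit1=0)
  nb ...: next=#  (t=0,i=0, bit0=1)
  bits 01100001 = 97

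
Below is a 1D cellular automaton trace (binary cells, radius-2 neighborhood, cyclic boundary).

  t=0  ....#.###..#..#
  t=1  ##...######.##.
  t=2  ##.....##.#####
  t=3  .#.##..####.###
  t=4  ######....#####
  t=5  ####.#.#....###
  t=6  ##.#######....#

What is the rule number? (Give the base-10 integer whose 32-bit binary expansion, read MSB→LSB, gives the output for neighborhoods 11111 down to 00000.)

3203759937

  [31] ##### => #  t=1,i=7
  [30] ####. => .  t=1,i=9
  [29] ###.# => #  t=1,i=10
  [28] ###.. => #  t=0,i=8
  [27] ##.## => #  t=1,i=11
  [26] ##.#. => #  t=3,i=0
  [25] ##..# => #  t=0,i=9
  [24] ##... => .  t=1,i=2
  [23] #.### => #  t=0,i=6
  [22] #.##. => #  t=1,i=0
  [21] #.#.# => #  t=3,i=1
  [20] #.#.. => #  t=5,i=7
  [19] #..## => .  t=3,i=6
  [18] #..#. => #  t=0,i=10
  [17] #...# => .  t=1,i=3
  [16] #.... => #  t=0,i=1
  [15] .#### => .  t=1,i=6
  [14] .###. => #  t=0,i=7
  [13] .##.# => #  t=1,i=13
  [12] .##.. => #  t=1,i=1
  [11] .#.## => #  t=0,i=5
  [10] .#.#. => #  t=5,i=6
  [9] .#..# => #  t=0,i=12
  [8] .#... => #  t=0,i=0
  [7] ..### => .  t=1,i=5
  [6] ..##. => #  t=2,i=7
  [5] ..#.# => .  t=0,i=4
  [4] ..#.. => .  t=0,i=11
  [3] ...## => .  t=1,i=4
  [2] ...#. => .  t=0,i=3
  [1] ....# => .  t=0,i=2
  [0] ..... => #  t=2,i=4
  bits 10111110111101010111111101000001 = 3203759937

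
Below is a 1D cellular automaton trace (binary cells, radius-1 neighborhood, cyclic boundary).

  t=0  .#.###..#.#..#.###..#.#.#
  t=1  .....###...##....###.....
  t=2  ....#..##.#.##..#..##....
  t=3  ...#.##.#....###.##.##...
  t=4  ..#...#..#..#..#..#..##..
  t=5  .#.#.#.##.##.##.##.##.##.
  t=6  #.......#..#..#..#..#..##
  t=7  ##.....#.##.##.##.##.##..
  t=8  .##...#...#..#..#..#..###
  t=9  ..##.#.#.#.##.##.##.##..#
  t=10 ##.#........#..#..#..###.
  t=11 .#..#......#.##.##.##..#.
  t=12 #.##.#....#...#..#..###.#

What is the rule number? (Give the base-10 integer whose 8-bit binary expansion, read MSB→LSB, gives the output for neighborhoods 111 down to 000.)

  ### -> .   bit 7 = 0  t=0,i=4
  ##. -> #   bit 6 = 1  t=0,i=5
  #.# -> .   bit 5 = 0  t=0,i=0
  #.. -> #   bit 4 = 1  t=0,i=6
  .## -> .   bit 3 = 0  t=0,i=3
  .#. -> .   bit 2 = 0  t=0,i=1
  ..# -> #   bit 1 = 1  t=0,i=7
  ... -> .   bit 0 = 0  t=1,i=0
  bits 01010010 = 82

82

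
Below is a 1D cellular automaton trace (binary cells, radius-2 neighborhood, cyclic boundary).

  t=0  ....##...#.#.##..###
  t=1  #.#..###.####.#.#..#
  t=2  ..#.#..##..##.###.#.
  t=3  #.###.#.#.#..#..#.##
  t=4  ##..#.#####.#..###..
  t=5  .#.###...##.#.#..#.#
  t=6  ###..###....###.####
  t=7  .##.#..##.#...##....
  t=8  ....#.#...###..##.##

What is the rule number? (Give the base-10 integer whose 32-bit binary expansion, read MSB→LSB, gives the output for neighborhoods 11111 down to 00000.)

2034113827

  ##### -> .   bit 31 = 0  t=4,i=8
  ####. -> #   bit 30 = 1  t=1,i=11
  ###.# -> #   bit 29 = 1  t=1,i=7
  ###.. -> #   bit 28 = 1  t=0,i=19
  ##.## -> #   bit 27 = 1  t=1,i=8
  ##.#. -> .   bit 26 = 0  t=1,i=1
  ##..# -> .   bit 25 = 0  t=0,i=15
  ##... -> #   bit 24 = 1  t=0,i=0
  #.### -> .   bit 23 = 0  t=1,i=9
  #.##. -> .   bit 22 = 0  t=0,i=13
  #.#.# -> #   bit 21 = 1  t=0,i=11
  #.#.. -> #   bit 20 = 1  t=1,i=2
  #..## -> #   bit 19 = 1  t=0,i=16
  #..#. -> #   bit 18 = 1  t=3,i=12
  #...# -> #   bit 17 = 1  t=0,i=7
  #.... -> .   bit 16 = 0  t=0,i=1
  .#### -> .   bit 15 = 0  t=1,i=10
  .###. -> .   bit 14 = 0  t=0,i=18
  .##.# -> .   bit 13 = 0  t=1,i=0
  .##.. -> #   bit 12 = 1  t=0,i=5
  .#.## -> #   bit 11 = 1  t=0,i=12
  .#.#. -> #   bit 10 = 1  t=0,i=10
  .#..# -> .   bit 9 = 0  t=1,i=3
  .#... -> #   bit 8 = 1  t=2,i=19
  ..### -> .   bit 7 = 0  t=0,i=17
  ..##. -> .   bit 6 = 0  t=0,i=4
  ..#.# -> #   bit 5 = 1  t=0,i=9
  ..#.. -> .   bit 4 = 0  t=3,i=13
  ...## -> .   bit 3 = 0  t=0,i=3
  ...#. -> .   bit 2 = 0  t=0,i=8
  ....# -> #   bit 1 = 1  t=0,i=2
  ..... -> #   bit 0 = 1  t=7,i=18
  bits 01111001001111100001110100100011 = 2034113827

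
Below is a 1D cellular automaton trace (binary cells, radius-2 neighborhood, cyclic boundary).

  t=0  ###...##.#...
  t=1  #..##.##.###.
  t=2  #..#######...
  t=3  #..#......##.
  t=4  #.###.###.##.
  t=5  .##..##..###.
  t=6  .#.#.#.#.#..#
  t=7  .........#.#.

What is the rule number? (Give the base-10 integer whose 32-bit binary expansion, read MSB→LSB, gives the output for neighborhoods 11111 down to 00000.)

198584787

  ##### -> .   bit 31 = 0  t=2,i=5
  ####. -> .   bit 30 = 0  t=2,i=8
  ###.# -> .   bit 29 = 0  t=1,i=11
  ###.. -> .   bit 28 = 0  t=0,i=2
  ##.## -> #   bit 27 = 1  t=1,i=5
  ##.#. -> .   bit 26 = 0  t=0,i=8
  ##..# -> #   bit 25 = 1  t=5,i=3
  ##... -> #   bit 24 = 1  t=0,i=3
  #.### -> #   bit 23 = 1  t=1,i=9
  #.##. -> #   bit 22 = 1  t=1,i=6
  #.#.# -> .   bit 21 = 0  t=4,i=0
  #.#.. -> #   bit 20 = 1  t=0,i=9
  #..## -> .   bit 19 = 0  t=1,i=2
  #..#. -> #   bit 18 = 1  t=3,i=2
  #...# -> #   bit 17 = 1  t=0,i=4
  #.... -> .   bit 16 = 0  t=3,i=5
  .#### -> .   bit 15 = 0  t=2,i=4
  .###. -> .   bit 14 = 0  t=0,i=1
  .##.# -> #   bit 13 = 1  t=0,i=7
  .##.. -> .   bit 12 = 0  t=5,i=2
  .#.## -> #   bit 11 = 1  t=4,i=1
  .#.#. -> .   bit 10 = 0  t=6,i=0
  .#..# -> .   bit 9 = 0  t=1,i=1
  .#... -> #   bit 8 = 1  t=0,i=10
  ..### -> #   bit 7 = 1  t=0,i=0
  ..##. -> #   bit 6 = 1  t=0,i=6
  ..#.# -> .   bit 5 = 0  t=6,i=12
  ..#.. -> #   bit 4 = 1  t=2,i=0
  ...## -> .   bit 3 = 0  t=0,i=5
  ...#. -> .   bit 2 = 0  t=2,i=12
  ....# -> #   bit 1 = 1  t=3,i=8
  ..... -> #   bit 0 = 1  t=3,i=6
  bits 00001011110101100010100111010011 = 198584787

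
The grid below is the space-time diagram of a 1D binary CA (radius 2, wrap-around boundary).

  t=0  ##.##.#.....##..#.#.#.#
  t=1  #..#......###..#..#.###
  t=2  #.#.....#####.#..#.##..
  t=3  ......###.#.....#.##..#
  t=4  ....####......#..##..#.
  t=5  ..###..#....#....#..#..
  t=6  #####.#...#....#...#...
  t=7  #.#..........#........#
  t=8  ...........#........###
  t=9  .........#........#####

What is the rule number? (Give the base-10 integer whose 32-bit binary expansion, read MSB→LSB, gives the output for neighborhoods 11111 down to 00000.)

2430879946

  [31] ##### => #  t=2,i=10
  [30] ####. => .  t=1,i=22
  [29] ###.# => .  t=0,i=1
  [28] ###.. => #  t=1,i=0
  [27] ##.## => .  t=0,i=2
  [26] ##.#. => .  t=0,i=5
  [25] ##..# => .  t=0,i=14
  [24] ##... => .  t=4,i=8
  [23] #.### => #  t=0,i=22
  [22] #.##. => #  t=0,i=3
  [21] #.#.# => #  t=0,i=18
  [20] #.#.. => .  t=0,i=6
  [19] #..## => .  t=4,i=16
  [18] #..#. => #  t=0,i=15
  [17] #...# => .  t=6,i=8
  [16] #.... => .  t=0,i=8
  [15] .#### => .  t=1,i=21
  [14] .###. => #  t=0,i=0
  [13] .##.# => .  t=0,i=4
  [12] .##.. => .  t=0,i=13
  [11] .#.## => #  t=0,i=21
  [10] .#.#. => .  t=0,i=17
  [9] .#..# => .  t=1,i=16
  [8] .#... => .  t=0,i=7
  [7] ..### => #  t=1,i=10
  [6] ..##. => #  t=0,i=12
  [5] ..#.# => .  t=0,i=16
  [4] ..#.. => .  t=1,i=3
  [3] ...## => #  t=0,i=11
  [2] ...#. => .  t=3,i=15
  [1] ....# => #  t=0,i=10
  [0] ..... => .  t=0,i=9
  bits 10010000111001000100100011001010 = 2430879946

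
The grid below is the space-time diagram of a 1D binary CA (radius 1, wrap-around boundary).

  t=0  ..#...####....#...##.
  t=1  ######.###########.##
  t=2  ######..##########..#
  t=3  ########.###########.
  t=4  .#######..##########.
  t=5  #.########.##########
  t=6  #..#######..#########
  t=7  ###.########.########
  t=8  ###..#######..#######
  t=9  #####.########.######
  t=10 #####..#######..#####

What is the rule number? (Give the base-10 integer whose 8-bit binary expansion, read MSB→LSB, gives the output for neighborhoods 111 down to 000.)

  ###|#  b7=1 t=0,i=7
  ##.|#  b6=1 t=0,i=9
  #.#|.  b5=0 t=1,i=6
  #..|#  b4=1 t=0,i=3
  .##|.  b3=0 t=0,i=6
  .#.|#  b2=1 t=0,i=2
  ..#|#  b1=1 t=0,i=1
  ...|#  b0=1 t=0,i=0
  bits 11010111 = 215

215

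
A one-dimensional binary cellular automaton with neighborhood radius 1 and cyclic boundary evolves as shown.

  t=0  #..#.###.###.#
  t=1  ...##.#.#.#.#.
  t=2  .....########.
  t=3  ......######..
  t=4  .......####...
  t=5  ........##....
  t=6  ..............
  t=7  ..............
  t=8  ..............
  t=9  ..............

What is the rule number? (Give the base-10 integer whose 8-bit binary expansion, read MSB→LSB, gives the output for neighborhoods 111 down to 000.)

164

  ###|#  b7=1 t=0,i=6
  ##.|.  b6=0 t=0,i=0
  #.#|#  b5=1 t=0,i=4
  #..|.  b4=0 t=0,i=1
  .##|.  b3=0 t=0,i=5
  .#.|#  b2=1 t=0,i=3
  ..#|.  b1=0 t=0,i=2
  ...|.  b0=0 t=1,i=0
  bits 10100100 = 164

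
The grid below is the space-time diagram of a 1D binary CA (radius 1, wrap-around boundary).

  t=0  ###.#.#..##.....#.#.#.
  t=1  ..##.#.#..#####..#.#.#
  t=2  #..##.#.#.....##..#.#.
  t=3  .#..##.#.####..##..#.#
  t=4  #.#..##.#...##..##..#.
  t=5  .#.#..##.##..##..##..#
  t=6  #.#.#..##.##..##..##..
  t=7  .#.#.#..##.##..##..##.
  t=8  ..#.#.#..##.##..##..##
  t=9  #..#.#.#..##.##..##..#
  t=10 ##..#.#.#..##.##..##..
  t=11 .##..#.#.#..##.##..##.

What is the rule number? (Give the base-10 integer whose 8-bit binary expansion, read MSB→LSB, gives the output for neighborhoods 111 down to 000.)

113

  ###|.  b7=0 t=0,i=1
  ##.|#  b6=1 t=0,i=2
  #.#|#  b5=1 t=0,i=3
  #..|#  b4=1 t=0,i=7
  .##|.  b3=0 t=0,i=0
  .#.|.  b2=0 t=0,i=4
  ..#|.  b1=0 t=0,i=8
  ...|#  b0=1 t=0,i=12
  bits 01110001 = 113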